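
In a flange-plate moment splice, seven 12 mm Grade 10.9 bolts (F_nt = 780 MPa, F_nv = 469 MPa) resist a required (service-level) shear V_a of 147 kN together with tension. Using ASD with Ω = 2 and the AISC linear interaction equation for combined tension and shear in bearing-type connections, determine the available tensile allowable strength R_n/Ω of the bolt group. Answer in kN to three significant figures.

A_b = π·12²/4 = 113.1 mm²; f_rv = 147 × 1000 / (7 × 113.1) = 185.7 MPa.
F'_nt = 1.3 F_nt − (Ω F_nt / F_nv) f_rv = 1.3·780 − (2·780/469)·185.7 = 396.4 MPa, capped at F_nt → F'_nt = 396.4 MPa.
R_n = F'_nt · A_b · n = 396.4 × 113.1 × 7 / 1000 = 313.8 kN.
Allowable strength R_n/Ω = 313.8 / 2 = 157 kN.

157 kN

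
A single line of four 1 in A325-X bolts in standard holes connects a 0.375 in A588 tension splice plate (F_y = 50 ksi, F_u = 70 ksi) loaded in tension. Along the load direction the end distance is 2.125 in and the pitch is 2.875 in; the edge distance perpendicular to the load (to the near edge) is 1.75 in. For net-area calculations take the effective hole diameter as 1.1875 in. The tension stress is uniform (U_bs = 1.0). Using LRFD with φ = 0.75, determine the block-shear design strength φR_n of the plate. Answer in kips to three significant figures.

101 kips

Shear plane L_v = 2.125 + 3·2.875 = 10.75 in; A_gv = 10.75 × 0.375 = 4.031 in².
A_nv = (10.75 − 3.5·1.1875) × 0.375 = 2.473 in².
A_nt = (1.75 − 0.5·1.1875) × 0.375 = 0.4336 in².
0.6 F_u A_nv = 103.9 kips; 0.6 F_y A_gv = 120.9 kips → shear rupture governs the shear term.
R_n = 103.9 + 1.0 × 70 × 0.4336 = 134.2 kips.
Design strength φR_n = 0.75 × 134.2 = 101 kips.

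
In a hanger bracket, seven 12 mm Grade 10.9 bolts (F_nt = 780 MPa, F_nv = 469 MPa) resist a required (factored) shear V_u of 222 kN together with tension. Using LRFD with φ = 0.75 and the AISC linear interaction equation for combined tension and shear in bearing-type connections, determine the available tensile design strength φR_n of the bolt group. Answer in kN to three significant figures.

A_b = π·12²/4 = 113.1 mm²; f_rv = 222 × 1000 / (7 × 113.1) = 280.4 MPa.
F'_nt = 1.3 F_nt − (F_nt / φF_nv) f_rv = 1.3·780 − (780/(0.75·469))·280.4 = 392.2 MPa, capped at F_nt → F'_nt = 392.2 MPa.
R_n = F'_nt · A_b · n = 392.2 × 113.1 × 7 / 1000 = 310.5 kN.
Design strength φR_n = 0.75 × 310.5 = 233 kN.

233 kN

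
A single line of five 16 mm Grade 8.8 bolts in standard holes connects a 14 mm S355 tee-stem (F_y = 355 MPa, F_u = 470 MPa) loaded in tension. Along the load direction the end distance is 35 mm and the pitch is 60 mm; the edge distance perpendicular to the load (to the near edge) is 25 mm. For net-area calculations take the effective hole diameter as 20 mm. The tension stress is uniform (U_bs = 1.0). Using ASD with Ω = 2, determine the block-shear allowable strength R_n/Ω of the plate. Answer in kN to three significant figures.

Shear plane L_v = 35 + 4·60 = 275 mm; A_gv = 275 × 14 = 3850 mm².
A_nv = (275 − 4.5·20) × 14 = 2590 mm².
A_nt = (25 − 0.5·20) × 14 = 210 mm².
0.6 F_u A_nv = 730.4 kN; 0.6 F_y A_gv = 820.1 kN → shear rupture governs the shear term.
R_n = 730.4 + 1.0 × 470 × 210 / 1000 = 829.1 kN.
Allowable strength R_n/Ω = 829.1 / 2 = 415 kN.

415 kN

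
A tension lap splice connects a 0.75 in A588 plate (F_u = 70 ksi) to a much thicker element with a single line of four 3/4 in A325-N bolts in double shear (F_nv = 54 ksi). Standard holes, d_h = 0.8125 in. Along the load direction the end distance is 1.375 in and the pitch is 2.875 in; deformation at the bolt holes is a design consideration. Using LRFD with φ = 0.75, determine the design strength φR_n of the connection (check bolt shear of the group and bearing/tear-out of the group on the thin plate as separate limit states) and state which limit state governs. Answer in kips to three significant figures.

Bolt shear: A_b = π·0.75²/4 = 0.4418 in²; R_n = 54 × 0.4418 × 4 × 2 = 190.9 kips → 0.75 × 190.9 = 143 kips.
Bearing (1.2 l_c t F_u ≤ 2.4 d t F_u): upper limit = 2.4·0.75·0.75·70 = 94.5 kips.
  Edge l_c = 1.375 − 0.8125/2 = 0.9688 → r_n = 61.03 kips; interior l_c = 2.875 − 0.8125 = 2.062 → r_n = 94.5 kips.
  R_n,bearing = 1·61.03 + 3·94.5 = 344.5 kips → 0.75 × 344.5 = 258 kips.
Bolt shear governs: 143 kips.

143 kips (bolt shear governs)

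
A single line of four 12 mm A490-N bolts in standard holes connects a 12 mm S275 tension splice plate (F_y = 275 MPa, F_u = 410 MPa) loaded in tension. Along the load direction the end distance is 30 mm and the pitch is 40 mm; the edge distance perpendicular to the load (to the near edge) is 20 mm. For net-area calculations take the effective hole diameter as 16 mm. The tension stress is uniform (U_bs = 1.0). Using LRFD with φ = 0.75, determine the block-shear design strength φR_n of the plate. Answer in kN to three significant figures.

252 kN

Shear plane L_v = 30 + 3·40 = 150 mm; A_gv = 150 × 12 = 1800 mm².
A_nv = (150 − 3.5·16) × 12 = 1128 mm².
A_nt = (20 − 0.5·16) × 12 = 144 mm².
0.6 F_u A_nv = 277.5 kN; 0.6 F_y A_gv = 297 kN → shear rupture governs the shear term.
R_n = 277.5 + 1.0 × 410 × 144 / 1000 = 336.5 kN.
Design strength φR_n = 0.75 × 336.5 = 252 kN.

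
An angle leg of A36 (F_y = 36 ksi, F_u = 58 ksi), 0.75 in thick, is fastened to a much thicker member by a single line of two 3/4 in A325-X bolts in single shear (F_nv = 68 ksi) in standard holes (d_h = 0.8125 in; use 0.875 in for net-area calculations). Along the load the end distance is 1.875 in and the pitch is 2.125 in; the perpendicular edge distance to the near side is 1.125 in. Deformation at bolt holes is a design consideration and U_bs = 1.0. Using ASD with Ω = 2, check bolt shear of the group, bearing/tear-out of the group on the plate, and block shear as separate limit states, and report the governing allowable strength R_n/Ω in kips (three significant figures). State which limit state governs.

30 kips (bolt shear governs)

Bolt shear: A_b = π·0.75²/4 = 0.4418 in²; R_n = 68 × 0.4418 × 2 × 1 = 60.08 kips → 60.08 / 2 = 30 kips.
Bearing: edge l_c = 1.469, r_n = 76.67 kips; interior l_c = 1.312, r_n = 68.51 kips; R_n = 76.67 + 1·68.51 = 145.2 kips → 72.6 kips.
Block shear: A_gv = 3, A_nv = 2.016, A_nt = 0.5156 in²; R_n = min(0.6F_uA_nv, 0.6F_yA_gv) + U_bs·F_u·A_nt = 94.71 kips → 47.4 kips.
Bolt shear governs: 30 kips.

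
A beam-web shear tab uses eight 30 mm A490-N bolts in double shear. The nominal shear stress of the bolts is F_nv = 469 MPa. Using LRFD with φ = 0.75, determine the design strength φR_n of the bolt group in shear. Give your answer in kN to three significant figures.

A_b = π × 30² / 4 = 706.9 mm².
R_n = F_nv · A_b · n · n_s = 469 × 706.9 × 8 × 2 / 1000 = 5304 kN.
Design strength φR_n = 0.75 × 5304 = 3980 kN.

3980 kN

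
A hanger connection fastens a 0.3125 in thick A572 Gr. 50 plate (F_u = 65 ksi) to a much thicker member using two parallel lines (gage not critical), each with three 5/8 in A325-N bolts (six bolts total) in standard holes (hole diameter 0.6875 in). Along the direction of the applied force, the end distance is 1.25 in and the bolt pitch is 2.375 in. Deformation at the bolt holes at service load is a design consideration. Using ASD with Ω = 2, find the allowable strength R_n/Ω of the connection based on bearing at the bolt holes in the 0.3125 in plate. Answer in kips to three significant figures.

Per bolt r_n = 1.2 l_c t F_u ≤ 2.4 d t F_u; upper limit = 2.4 × 0.625 × 0.3125 × 65 = 30.47 kips.
Edge bolt: l_c = 1.25 − 0.6875/2 = 0.9062 in → 1.2 × 0.9062 × 0.3125 × 65 = 22.09 → r_n = 22.09 kips.
Interior bolts: l_c = 2.375 − 0.6875 = 1.688 in → 1.2 × 1.688 × 0.3125 × 65 = 41.13 → r_n = 30.47 kips.
R_n = 2 × 22.09 + 4 × 30.47 = 166.1 kips.
Allowable strength R_n/Ω = 166.1 / 2 = 83 kips.

83 kips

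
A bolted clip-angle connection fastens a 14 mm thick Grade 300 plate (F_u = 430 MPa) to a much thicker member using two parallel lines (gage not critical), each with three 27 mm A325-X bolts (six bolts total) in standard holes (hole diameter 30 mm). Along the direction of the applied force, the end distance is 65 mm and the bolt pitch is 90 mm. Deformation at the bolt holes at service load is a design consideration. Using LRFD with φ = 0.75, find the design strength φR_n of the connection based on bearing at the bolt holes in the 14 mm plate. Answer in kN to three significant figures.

1710 kN

Per bolt r_n = 1.2 l_c t F_u ≤ 2.4 d t F_u; upper limit = 2.4 × 27 × 14 × 430 / 1000 = 390.1 kN.
Edge bolt: l_c = 65 − 30/2 = 50 mm → 1.2 × 50 × 14 × 430 / 1000 = 361.2 → r_n = 361.2 kN.
Interior bolts: l_c = 90 − 30 = 60 mm → 1.2 × 60 × 14 × 430 / 1000 = 433.4 → r_n = 390.1 kN.
R_n = 2 × 361.2 + 4 × 390.1 = 2283 kN.
Design strength φR_n = 0.75 × 2283 = 1710 kN.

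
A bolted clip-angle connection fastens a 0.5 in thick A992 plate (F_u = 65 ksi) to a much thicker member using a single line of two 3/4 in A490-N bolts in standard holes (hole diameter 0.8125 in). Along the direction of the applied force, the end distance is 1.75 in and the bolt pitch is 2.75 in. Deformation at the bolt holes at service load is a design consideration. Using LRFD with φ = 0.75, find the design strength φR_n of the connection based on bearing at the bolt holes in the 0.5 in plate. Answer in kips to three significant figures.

Per bolt r_n = 1.2 l_c t F_u ≤ 2.4 d t F_u; upper limit = 2.4 × 0.75 × 0.5 × 65 = 58.5 kips.
Edge bolt: l_c = 1.75 − 0.8125/2 = 1.344 in → 1.2 × 1.344 × 0.5 × 65 = 52.41 → r_n = 52.41 kips.
Interior bolts: l_c = 2.75 − 0.8125 = 1.938 in → 1.2 × 1.938 × 0.5 × 65 = 75.56 → r_n = 58.5 kips.
R_n = 1 × 52.41 + 1 × 58.5 = 110.9 kips.
Design strength φR_n = 0.75 × 110.9 = 83.2 kips.

83.2 kips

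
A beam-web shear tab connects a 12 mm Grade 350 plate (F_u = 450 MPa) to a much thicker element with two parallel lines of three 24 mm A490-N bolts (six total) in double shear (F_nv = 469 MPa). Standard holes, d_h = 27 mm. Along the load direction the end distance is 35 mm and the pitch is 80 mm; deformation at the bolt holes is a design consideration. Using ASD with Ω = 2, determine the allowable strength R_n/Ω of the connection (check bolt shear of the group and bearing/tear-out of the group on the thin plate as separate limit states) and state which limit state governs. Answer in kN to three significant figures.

Bolt shear: A_b = π·24²/4 = 452.4 mm²; R_n = 469 × 452.4 × 6 × 2 / 1000 = 2546 kN → 2546 / 2 = 1270 kN.
Bearing (1.2 l_c t F_u ≤ 2.4 d t F_u): upper limit = 2.4·24·12·450 / 1000 = 311 kN.
  Edge l_c = 35 − 27/2 = 21.5 → r_n = 139.3 kN; interior l_c = 80 − 27 = 53 → r_n = 311 kN.
  R_n,bearing = 2·139.3 + 4·311 = 1523 kN → 1523 / 2 = 761 kN.
Bearing governs: 761 kN.

761 kN (bearing governs)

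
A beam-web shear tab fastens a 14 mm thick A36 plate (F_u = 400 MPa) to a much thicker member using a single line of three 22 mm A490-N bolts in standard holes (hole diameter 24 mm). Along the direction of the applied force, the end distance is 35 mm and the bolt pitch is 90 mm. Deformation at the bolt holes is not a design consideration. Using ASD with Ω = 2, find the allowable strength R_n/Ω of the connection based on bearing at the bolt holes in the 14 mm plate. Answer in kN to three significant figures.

Per bolt r_n = 1.5 l_c t F_u ≤ 3.0 d t F_u; upper limit = 3.0 × 22 × 14 × 400 / 1000 = 369.6 kN.
Edge bolt: l_c = 35 − 24/2 = 23 mm → 1.5 × 23 × 14 × 400 / 1000 = 193.2 → r_n = 193.2 kN.
Interior bolts: l_c = 90 − 24 = 66 mm → 1.5 × 66 × 14 × 400 / 1000 = 554.4 → r_n = 369.6 kN.
R_n = 1 × 193.2 + 2 × 369.6 = 932.4 kN.
Allowable strength R_n/Ω = 932.4 / 2 = 466 kN.

466 kN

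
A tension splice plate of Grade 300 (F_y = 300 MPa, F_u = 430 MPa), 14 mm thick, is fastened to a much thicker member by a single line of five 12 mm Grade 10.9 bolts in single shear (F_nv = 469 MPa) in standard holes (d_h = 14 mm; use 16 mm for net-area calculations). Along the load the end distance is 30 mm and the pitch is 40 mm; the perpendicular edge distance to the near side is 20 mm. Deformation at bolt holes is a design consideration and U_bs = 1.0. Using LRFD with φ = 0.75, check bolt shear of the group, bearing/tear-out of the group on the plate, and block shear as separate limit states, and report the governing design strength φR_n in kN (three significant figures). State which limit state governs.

199 kN (bolt shear governs)

Bolt shear: A_b = π·12²/4 = 113.1 mm²; R_n = 469 × 113.1 × 5 × 1 / 1000 = 265.2 kN → 0.75 × 265.2 = 199 kN.
Bearing: edge l_c = 23, r_n = 166.2 kN; interior l_c = 26, r_n = 173.4 kN; R_n = 166.2 + 4·173.4 = 859.7 kN → 645 kN.
Block shear: A_gv = 2660, A_nv = 1652, A_nt = 168 mm²; R_n = min(0.6F_uA_nv, 0.6F_yA_gv) + U_bs·F_u·A_nt = 498.5 kN → 374 kN.
Bolt shear governs: 199 kN.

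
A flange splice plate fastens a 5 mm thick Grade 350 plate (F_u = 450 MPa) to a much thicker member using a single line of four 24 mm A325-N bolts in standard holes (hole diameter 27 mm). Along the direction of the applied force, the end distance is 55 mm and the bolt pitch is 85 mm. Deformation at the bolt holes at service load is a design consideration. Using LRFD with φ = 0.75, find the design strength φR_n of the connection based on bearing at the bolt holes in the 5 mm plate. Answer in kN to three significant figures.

376 kN

Per bolt r_n = 1.2 l_c t F_u ≤ 2.4 d t F_u; upper limit = 2.4 × 24 × 5 × 450 / 1000 = 129.6 kN.
Edge bolt: l_c = 55 − 27/2 = 41.5 mm → 1.2 × 41.5 × 5 × 450 / 1000 = 112 → r_n = 112 kN.
Interior bolts: l_c = 85 − 27 = 58 mm → 1.2 × 58 × 5 × 450 / 1000 = 156.6 → r_n = 129.6 kN.
R_n = 1 × 112 + 3 × 129.6 = 500.8 kN.
Design strength φR_n = 0.75 × 500.8 = 376 kN.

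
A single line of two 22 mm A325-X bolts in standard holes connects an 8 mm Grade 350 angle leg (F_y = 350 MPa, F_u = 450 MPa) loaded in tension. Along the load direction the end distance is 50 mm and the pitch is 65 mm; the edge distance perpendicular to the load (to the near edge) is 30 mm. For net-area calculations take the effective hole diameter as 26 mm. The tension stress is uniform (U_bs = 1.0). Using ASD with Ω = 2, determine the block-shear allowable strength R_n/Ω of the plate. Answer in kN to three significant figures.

113 kN

Shear plane L_v = 50 + 1·65 = 115 mm; A_gv = 115 × 8 = 920 mm².
A_nv = (115 − 1.5·26) × 8 = 608 mm².
A_nt = (30 − 0.5·26) × 8 = 136 mm².
0.6 F_u A_nv = 164.2 kN; 0.6 F_y A_gv = 193.2 kN → shear rupture governs the shear term.
R_n = 164.2 + 1.0 × 450 × 136 / 1000 = 225.4 kN.
Allowable strength R_n/Ω = 225.4 / 2 = 113 kN.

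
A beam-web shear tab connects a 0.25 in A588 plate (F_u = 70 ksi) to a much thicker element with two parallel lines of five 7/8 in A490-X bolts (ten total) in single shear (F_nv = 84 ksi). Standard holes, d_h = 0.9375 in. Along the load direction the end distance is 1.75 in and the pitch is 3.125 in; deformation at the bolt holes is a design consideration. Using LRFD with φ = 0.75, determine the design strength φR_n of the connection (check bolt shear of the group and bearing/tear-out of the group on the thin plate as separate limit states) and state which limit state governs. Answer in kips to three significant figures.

261 kips (bearing governs)

Bolt shear: A_b = π·0.875²/4 = 0.6013 in²; R_n = 84 × 0.6013 × 10 × 1 = 505.1 kips → 0.75 × 505.1 = 379 kips.
Bearing (1.2 l_c t F_u ≤ 2.4 d t F_u): upper limit = 2.4·0.875·0.25·70 = 36.75 kips.
  Edge l_c = 1.75 − 0.9375/2 = 1.281 → r_n = 26.91 kips; interior l_c = 3.125 − 0.9375 = 2.188 → r_n = 36.75 kips.
  R_n,bearing = 2·26.91 + 8·36.75 = 347.8 kips → 0.75 × 347.8 = 261 kips.
Bearing governs: 261 kips.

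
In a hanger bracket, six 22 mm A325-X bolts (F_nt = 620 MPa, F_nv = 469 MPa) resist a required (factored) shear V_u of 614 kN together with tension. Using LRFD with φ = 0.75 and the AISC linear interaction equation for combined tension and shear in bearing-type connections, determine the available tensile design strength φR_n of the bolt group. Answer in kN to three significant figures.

A_b = π·22²/4 = 380.1 mm²; f_rv = 614 × 1000 / (6 × 380.1) = 269.2 MPa.
F'_nt = 1.3 F_nt − (F_nt / φF_nv) f_rv = 1.3·620 − (620/(0.75·469))·269.2 = 331.5 MPa, capped at F_nt → F'_nt = 331.5 MPa.
R_n = F'_nt · A_b · n = 331.5 × 380.1 × 6 / 1000 = 756.1 kN.
Design strength φR_n = 0.75 × 756.1 = 567 kN.

567 kN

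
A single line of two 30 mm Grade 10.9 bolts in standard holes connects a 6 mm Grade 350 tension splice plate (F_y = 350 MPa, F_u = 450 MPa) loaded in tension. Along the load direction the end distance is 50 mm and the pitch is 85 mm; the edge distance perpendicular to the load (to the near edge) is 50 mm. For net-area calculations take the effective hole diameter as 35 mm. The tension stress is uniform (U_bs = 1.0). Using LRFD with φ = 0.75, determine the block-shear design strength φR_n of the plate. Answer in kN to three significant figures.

Shear plane L_v = 50 + 1·85 = 135 mm; A_gv = 135 × 6 = 810 mm².
A_nv = (135 − 1.5·35) × 6 = 495 mm².
A_nt = (50 − 0.5·35) × 6 = 195 mm².
0.6 F_u A_nv = 133.7 kN; 0.6 F_y A_gv = 170.1 kN → shear rupture governs the shear term.
R_n = 133.7 + 1.0 × 450 × 195 / 1000 = 221.4 kN.
Design strength φR_n = 0.75 × 221.4 = 166 kN.

166 kN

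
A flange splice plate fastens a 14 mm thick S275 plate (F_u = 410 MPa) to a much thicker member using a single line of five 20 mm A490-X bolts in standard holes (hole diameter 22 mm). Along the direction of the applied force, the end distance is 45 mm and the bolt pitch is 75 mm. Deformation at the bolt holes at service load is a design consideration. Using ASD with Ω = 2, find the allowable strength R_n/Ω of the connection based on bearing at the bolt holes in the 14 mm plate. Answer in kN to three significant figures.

668 kN

Per bolt r_n = 1.2 l_c t F_u ≤ 2.4 d t F_u; upper limit = 2.4 × 20 × 14 × 410 / 1000 = 275.5 kN.
Edge bolt: l_c = 45 − 22/2 = 34 mm → 1.2 × 34 × 14 × 410 / 1000 = 234.2 → r_n = 234.2 kN.
Interior bolts: l_c = 75 − 22 = 53 mm → 1.2 × 53 × 14 × 410 / 1000 = 365.1 → r_n = 275.5 kN.
R_n = 1 × 234.2 + 4 × 275.5 = 1336 kN.
Allowable strength R_n/Ω = 1336 / 2 = 668 kN.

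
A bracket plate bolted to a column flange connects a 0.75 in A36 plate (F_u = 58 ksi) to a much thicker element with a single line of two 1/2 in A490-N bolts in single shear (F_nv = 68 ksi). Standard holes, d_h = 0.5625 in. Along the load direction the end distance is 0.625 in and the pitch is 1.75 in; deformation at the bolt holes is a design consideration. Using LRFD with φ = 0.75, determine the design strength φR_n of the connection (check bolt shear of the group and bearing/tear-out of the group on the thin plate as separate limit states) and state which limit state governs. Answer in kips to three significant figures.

20 kips (bolt shear governs)

Bolt shear: A_b = π·0.5²/4 = 0.1963 in²; R_n = 68 × 0.1963 × 2 × 1 = 26.7 kips → 0.75 × 26.7 = 20 kips.
Bearing (1.2 l_c t F_u ≤ 2.4 d t F_u): upper limit = 2.4·0.5·0.75·58 = 52.2 kips.
  Edge l_c = 0.625 − 0.5625/2 = 0.3438 → r_n = 17.94 kips; interior l_c = 1.75 − 0.5625 = 1.188 → r_n = 52.2 kips.
  R_n,bearing = 1·17.94 + 1·52.2 = 70.14 kips → 0.75 × 70.14 = 52.6 kips.
Bolt shear governs: 20 kips.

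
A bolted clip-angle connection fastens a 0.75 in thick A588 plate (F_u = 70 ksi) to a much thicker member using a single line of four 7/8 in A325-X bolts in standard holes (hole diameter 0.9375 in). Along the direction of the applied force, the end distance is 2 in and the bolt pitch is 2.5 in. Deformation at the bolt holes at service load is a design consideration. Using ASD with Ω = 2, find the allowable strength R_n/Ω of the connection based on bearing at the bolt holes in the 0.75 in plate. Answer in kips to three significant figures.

Per bolt r_n = 1.2 l_c t F_u ≤ 2.4 d t F_u; upper limit = 2.4 × 0.875 × 0.75 × 70 = 110.3 kips.
Edge bolt: l_c = 2 − 0.9375/2 = 1.531 in → 1.2 × 1.531 × 0.75 × 70 = 96.47 → r_n = 96.47 kips.
Interior bolts: l_c = 2.5 − 0.9375 = 1.562 in → 1.2 × 1.562 × 0.75 × 70 = 98.44 → r_n = 98.44 kips.
R_n = 1 × 96.47 + 3 × 98.44 = 391.8 kips.
Allowable strength R_n/Ω = 391.8 / 2 = 196 kips.

196 kips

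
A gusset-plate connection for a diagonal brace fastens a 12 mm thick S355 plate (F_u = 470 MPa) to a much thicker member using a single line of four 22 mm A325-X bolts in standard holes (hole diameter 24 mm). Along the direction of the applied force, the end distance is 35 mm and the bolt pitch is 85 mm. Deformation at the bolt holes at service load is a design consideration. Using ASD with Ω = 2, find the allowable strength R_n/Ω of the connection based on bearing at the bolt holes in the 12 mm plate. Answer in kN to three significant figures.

Per bolt r_n = 1.2 l_c t F_u ≤ 2.4 d t F_u; upper limit = 2.4 × 22 × 12 × 470 / 1000 = 297.8 kN.
Edge bolt: l_c = 35 − 24/2 = 23 mm → 1.2 × 23 × 12 × 470 / 1000 = 155.7 → r_n = 155.7 kN.
Interior bolts: l_c = 85 − 24 = 61 mm → 1.2 × 61 × 12 × 470 / 1000 = 412.8 → r_n = 297.8 kN.
R_n = 1 × 155.7 + 3 × 297.8 = 1049 kN.
Allowable strength R_n/Ω = 1049 / 2 = 525 kN.

525 kN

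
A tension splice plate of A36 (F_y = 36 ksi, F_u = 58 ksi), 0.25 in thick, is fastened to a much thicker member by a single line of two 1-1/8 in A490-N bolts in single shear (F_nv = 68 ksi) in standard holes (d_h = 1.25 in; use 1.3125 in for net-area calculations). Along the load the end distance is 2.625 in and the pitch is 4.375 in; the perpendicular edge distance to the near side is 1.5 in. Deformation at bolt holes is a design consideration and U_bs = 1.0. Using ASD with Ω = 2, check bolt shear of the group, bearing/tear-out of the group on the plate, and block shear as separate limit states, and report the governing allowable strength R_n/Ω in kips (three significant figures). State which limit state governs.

Bolt shear: A_b = π·1.125²/4 = 0.994 in²; R_n = 68 × 0.994 × 2 × 1 = 135.2 kips → 135.2 / 2 = 67.6 kips.
Bearing: edge l_c = 2, r_n = 34.8 kips; interior l_c = 3.125, r_n = 39.15 kips; R_n = 34.8 + 1·39.15 = 73.95 kips → 37 kips.
Block shear: A_gv = 1.75, A_nv = 1.258, A_nt = 0.2109 in²; R_n = min(0.6F_uA_nv, 0.6F_yA_gv) + U_bs·F_u·A_nt = 50.03 kips → 25 kips.
Block shear governs: 25 kips.

25 kips (block shear governs)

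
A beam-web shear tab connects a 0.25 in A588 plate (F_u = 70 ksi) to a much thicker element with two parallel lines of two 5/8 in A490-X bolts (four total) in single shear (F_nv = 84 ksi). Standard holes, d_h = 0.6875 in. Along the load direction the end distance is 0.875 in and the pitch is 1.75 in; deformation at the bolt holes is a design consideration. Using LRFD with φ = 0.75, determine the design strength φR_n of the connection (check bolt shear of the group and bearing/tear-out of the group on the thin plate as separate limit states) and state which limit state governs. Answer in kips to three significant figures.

Bolt shear: A_b = π·0.625²/4 = 0.3068 in²; R_n = 84 × 0.3068 × 4 × 1 = 103.1 kips → 0.75 × 103.1 = 77.3 kips.
Bearing (1.2 l_c t F_u ≤ 2.4 d t F_u): upper limit = 2.4·0.625·0.25·70 = 26.25 kips.
  Edge l_c = 0.875 − 0.6875/2 = 0.5312 → r_n = 11.16 kips; interior l_c = 1.75 − 0.6875 = 1.062 → r_n = 22.31 kips.
  R_n,bearing = 2·11.16 + 2·22.31 = 66.94 kips → 0.75 × 66.94 = 50.2 kips.
Bearing governs: 50.2 kips.

50.2 kips (bearing governs)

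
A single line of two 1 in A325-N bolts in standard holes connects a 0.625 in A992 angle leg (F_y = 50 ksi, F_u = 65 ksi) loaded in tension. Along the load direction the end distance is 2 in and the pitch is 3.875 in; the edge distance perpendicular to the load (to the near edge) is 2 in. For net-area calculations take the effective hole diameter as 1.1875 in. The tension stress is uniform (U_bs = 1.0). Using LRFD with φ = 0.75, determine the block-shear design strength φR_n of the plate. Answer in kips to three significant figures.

Shear plane L_v = 2 + 1·3.875 = 5.875 in; A_gv = 5.875 × 0.625 = 3.672 in².
A_nv = (5.875 − 1.5·1.1875) × 0.625 = 2.559 in².
A_nt = (2 − 0.5·1.1875) × 0.625 = 0.8789 in².
0.6 F_u A_nv = 99.79 kips; 0.6 F_y A_gv = 110.2 kips → shear rupture governs the shear term.
R_n = 99.79 + 1.0 × 65 × 0.8789 = 156.9 kips.
Design strength φR_n = 0.75 × 156.9 = 118 kips.

118 kips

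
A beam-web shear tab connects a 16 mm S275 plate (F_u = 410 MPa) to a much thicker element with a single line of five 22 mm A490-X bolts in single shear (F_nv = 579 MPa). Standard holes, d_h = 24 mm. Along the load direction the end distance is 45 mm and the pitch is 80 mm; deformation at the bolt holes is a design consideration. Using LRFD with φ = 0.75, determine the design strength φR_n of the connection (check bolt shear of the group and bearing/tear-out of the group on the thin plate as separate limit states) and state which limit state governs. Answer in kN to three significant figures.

Bolt shear: A_b = π·22²/4 = 380.1 mm²; R_n = 579 × 380.1 × 5 × 1 / 1000 = 1100 kN → 0.75 × 1100 = 825 kN.
Bearing (1.2 l_c t F_u ≤ 2.4 d t F_u): upper limit = 2.4·22·16·410 / 1000 = 346.4 kN.
  Edge l_c = 45 − 24/2 = 33 → r_n = 259.8 kN; interior l_c = 80 − 24 = 56 → r_n = 346.4 kN.
  R_n,bearing = 1·259.8 + 4·346.4 = 1645 kN → 0.75 × 1645 = 1230 kN.
Bolt shear governs: 825 kN.

825 kN (bolt shear governs)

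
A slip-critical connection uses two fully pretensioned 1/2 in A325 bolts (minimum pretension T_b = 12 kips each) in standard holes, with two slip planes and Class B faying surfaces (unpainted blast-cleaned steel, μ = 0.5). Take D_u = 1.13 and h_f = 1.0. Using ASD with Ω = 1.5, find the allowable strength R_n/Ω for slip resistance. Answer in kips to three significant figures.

18.1 kips

R_n = μ · D_u · h_f · T_b · n_s · n_b = 0.5 × 1.13 × 1.0 × 12 × 2 × 2 = 27.12 kips.
Allowable strength R_n/Ω = 27.12 / 1.5 = 18.1 kips.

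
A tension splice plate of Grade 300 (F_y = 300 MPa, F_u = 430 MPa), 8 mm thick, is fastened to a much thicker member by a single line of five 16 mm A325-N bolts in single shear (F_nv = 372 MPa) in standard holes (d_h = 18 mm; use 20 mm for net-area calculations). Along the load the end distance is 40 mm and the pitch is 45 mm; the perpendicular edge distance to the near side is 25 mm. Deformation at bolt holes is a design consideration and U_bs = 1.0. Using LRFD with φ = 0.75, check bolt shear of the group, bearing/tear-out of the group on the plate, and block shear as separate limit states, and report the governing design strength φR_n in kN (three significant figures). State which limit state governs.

Bolt shear: A_b = π·16²/4 = 201.1 mm²; R_n = 372 × 201.1 × 5 × 1 / 1000 = 374 kN → 0.75 × 374 = 280 kN.
Bearing: edge l_c = 31, r_n = 128 kN; interior l_c = 27, r_n = 111.5 kN; R_n = 128 + 4·111.5 = 573.8 kN → 430 kN.
Block shear: A_gv = 1760, A_nv = 1040, A_nt = 120 mm²; R_n = min(0.6F_uA_nv, 0.6F_yA_gv) + U_bs·F_u·A_nt = 319.9 kN → 240 kN.
Block shear governs: 240 kN.

240 kN (block shear governs)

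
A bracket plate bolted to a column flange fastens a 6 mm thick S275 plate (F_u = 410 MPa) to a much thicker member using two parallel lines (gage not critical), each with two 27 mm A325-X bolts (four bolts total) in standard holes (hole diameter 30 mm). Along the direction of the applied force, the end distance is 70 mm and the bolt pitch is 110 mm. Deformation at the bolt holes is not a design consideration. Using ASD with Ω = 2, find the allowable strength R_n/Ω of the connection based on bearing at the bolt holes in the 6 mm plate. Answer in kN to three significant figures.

Per bolt r_n = 1.5 l_c t F_u ≤ 3.0 d t F_u; upper limit = 3.0 × 27 × 6 × 410 / 1000 = 199.3 kN.
Edge bolt: l_c = 70 − 30/2 = 55 mm → 1.5 × 55 × 6 × 410 / 1000 = 203 → r_n = 199.3 kN.
Interior bolts: l_c = 110 − 30 = 80 mm → 1.5 × 80 × 6 × 410 / 1000 = 295.2 → r_n = 199.3 kN.
R_n = 2 × 199.3 + 2 × 199.3 = 797 kN.
Allowable strength R_n/Ω = 797 / 2 = 399 kN.

399 kN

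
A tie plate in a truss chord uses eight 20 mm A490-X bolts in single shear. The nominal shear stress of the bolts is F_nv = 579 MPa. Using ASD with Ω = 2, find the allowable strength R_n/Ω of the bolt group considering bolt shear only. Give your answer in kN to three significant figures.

728 kN

A_b = π × 20² / 4 = 314.2 mm².
R_n = F_nv · A_b · n · n_s = 579 × 314.2 × 8 × 1 / 1000 = 1455 kN.
Allowable strength R_n/Ω = 1455 / 2 = 728 kN.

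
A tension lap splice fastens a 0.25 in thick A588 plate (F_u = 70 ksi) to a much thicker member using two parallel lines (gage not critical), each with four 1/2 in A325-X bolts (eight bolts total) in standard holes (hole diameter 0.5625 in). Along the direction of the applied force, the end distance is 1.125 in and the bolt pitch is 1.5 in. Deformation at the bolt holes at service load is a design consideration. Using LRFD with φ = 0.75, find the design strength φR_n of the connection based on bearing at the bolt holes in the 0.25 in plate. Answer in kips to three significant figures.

115 kips

Per bolt r_n = 1.2 l_c t F_u ≤ 2.4 d t F_u; upper limit = 2.4 × 0.5 × 0.25 × 70 = 21 kips.
Edge bolt: l_c = 1.125 − 0.5625/2 = 0.8438 in → 1.2 × 0.8438 × 0.25 × 70 = 17.72 → r_n = 17.72 kips.
Interior bolts: l_c = 1.5 − 0.5625 = 0.9375 in → 1.2 × 0.9375 × 0.25 × 70 = 19.69 → r_n = 19.69 kips.
R_n = 2 × 17.72 + 6 × 19.69 = 153.6 kips.
Design strength φR_n = 0.75 × 153.6 = 115 kips.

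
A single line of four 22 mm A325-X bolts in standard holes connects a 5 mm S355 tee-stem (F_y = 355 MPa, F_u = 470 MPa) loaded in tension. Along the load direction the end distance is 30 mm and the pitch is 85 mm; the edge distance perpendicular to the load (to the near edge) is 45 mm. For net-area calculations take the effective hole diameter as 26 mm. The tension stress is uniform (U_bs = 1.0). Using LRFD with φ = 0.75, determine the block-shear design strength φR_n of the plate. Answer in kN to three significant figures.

262 kN

Shear plane L_v = 30 + 3·85 = 285 mm; A_gv = 285 × 5 = 1425 mm².
A_nv = (285 − 3.5·26) × 5 = 970 mm².
A_nt = (45 − 0.5·26) × 5 = 160 mm².
0.6 F_u A_nv = 273.5 kN; 0.6 F_y A_gv = 303.5 kN → shear rupture governs the shear term.
R_n = 273.5 + 1.0 × 470 × 160 / 1000 = 348.7 kN.
Design strength φR_n = 0.75 × 348.7 = 262 kN.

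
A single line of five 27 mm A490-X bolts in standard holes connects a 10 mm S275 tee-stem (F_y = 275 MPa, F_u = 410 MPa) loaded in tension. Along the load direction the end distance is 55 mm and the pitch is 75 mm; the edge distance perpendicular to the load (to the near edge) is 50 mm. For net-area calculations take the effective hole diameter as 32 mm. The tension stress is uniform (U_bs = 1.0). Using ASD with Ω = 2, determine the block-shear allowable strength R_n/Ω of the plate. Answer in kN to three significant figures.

329 kN

Shear plane L_v = 55 + 4·75 = 355 mm; A_gv = 355 × 10 = 3550 mm².
A_nv = (355 − 4.5·32) × 10 = 2110 mm².
A_nt = (50 − 0.5·32) × 10 = 340 mm².
0.6 F_u A_nv = 519.1 kN; 0.6 F_y A_gv = 585.8 kN → shear rupture governs the shear term.
R_n = 519.1 + 1.0 × 410 × 340 / 1000 = 658.5 kN.
Allowable strength R_n/Ω = 658.5 / 2 = 329 kN.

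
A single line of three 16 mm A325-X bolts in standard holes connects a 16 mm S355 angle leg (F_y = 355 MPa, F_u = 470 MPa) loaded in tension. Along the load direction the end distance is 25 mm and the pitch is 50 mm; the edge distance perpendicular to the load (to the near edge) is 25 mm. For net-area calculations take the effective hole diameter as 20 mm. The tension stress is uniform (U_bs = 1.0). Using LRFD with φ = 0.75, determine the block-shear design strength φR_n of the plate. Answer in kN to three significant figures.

Shear plane L_v = 25 + 2·50 = 125 mm; A_gv = 125 × 16 = 2000 mm².
A_nv = (125 − 2.5·20) × 16 = 1200 mm².
A_nt = (25 − 0.5·20) × 16 = 240 mm².
0.6 F_u A_nv = 338.4 kN; 0.6 F_y A_gv = 426 kN → shear rupture governs the shear term.
R_n = 338.4 + 1.0 × 470 × 240 / 1000 = 451.2 kN.
Design strength φR_n = 0.75 × 451.2 = 338 kN.

338 kN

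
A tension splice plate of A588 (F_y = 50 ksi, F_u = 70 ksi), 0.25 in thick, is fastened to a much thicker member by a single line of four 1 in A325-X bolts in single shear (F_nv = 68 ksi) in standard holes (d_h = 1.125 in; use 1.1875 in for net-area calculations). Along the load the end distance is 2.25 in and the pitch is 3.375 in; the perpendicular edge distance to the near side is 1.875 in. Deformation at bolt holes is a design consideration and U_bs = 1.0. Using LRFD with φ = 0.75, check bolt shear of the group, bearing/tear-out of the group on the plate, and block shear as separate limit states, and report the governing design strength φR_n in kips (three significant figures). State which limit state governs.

81.5 kips (block shear governs)

Bolt shear: A_b = π·1²/4 = 0.7854 in²; R_n = 68 × 0.7854 × 4 × 1 = 213.6 kips → 0.75 × 213.6 = 160 kips.
Bearing: edge l_c = 1.688, r_n = 35.44 kips; interior l_c = 2.25, r_n = 42 kips; R_n = 35.44 + 3·42 = 161.4 kips → 121 kips.
Block shear: A_gv = 3.094, A_nv = 2.055, A_nt = 0.3203 in²; R_n = min(0.6F_uA_nv, 0.6F_yA_gv) + U_bs·F_u·A_nt = 108.7 kips → 81.5 kips.
Block shear governs: 81.5 kips.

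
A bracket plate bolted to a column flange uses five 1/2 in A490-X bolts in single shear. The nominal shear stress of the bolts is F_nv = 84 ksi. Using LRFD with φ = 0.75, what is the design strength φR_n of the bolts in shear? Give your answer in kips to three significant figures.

61.9 kips

A_b = π × 0.5² / 4 = 0.1963 in².
R_n = F_nv · A_b · n · n_s = 84 × 0.1963 × 5 × 1 = 82.47 kips.
Design strength φR_n = 0.75 × 82.47 = 61.9 kips.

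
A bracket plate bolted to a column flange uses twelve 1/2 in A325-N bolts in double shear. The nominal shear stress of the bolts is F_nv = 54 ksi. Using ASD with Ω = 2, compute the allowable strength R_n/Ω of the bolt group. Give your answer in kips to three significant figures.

A_b = π × 0.5² / 4 = 0.1963 in².
R_n = F_nv · A_b · n · n_s = 54 × 0.1963 × 12 × 2 = 254.5 kips.
Allowable strength R_n/Ω = 254.5 / 2 = 127 kips.

127 kips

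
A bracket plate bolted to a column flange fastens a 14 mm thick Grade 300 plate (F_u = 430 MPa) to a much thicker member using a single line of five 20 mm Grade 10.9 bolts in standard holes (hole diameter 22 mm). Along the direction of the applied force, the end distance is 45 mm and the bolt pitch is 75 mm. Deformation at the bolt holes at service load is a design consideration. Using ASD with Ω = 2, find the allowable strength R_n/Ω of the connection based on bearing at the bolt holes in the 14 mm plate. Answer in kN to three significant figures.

701 kN

Per bolt r_n = 1.2 l_c t F_u ≤ 2.4 d t F_u; upper limit = 2.4 × 20 × 14 × 430 / 1000 = 289 kN.
Edge bolt: l_c = 45 − 22/2 = 34 mm → 1.2 × 34 × 14 × 430 / 1000 = 245.6 → r_n = 245.6 kN.
Interior bolts: l_c = 75 − 22 = 53 mm → 1.2 × 53 × 14 × 430 / 1000 = 382.9 → r_n = 289 kN.
R_n = 1 × 245.6 + 4 × 289 = 1401 kN.
Allowable strength R_n/Ω = 1401 / 2 = 701 kN.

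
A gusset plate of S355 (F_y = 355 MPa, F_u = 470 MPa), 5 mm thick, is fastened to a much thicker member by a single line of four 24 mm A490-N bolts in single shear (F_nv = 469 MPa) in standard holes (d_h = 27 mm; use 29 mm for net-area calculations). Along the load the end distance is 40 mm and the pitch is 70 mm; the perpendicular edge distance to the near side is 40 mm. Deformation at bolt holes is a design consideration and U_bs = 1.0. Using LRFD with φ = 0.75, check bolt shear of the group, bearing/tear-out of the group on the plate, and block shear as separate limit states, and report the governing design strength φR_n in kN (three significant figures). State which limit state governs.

Bolt shear: A_b = π·24²/4 = 452.4 mm²; R_n = 469 × 452.4 × 4 × 1 / 1000 = 848.7 kN → 0.75 × 848.7 = 637 kN.
Bearing: edge l_c = 26.5, r_n = 74.73 kN; interior l_c = 43, r_n = 121.3 kN; R_n = 74.73 + 3·121.3 = 438.5 kN → 329 kN.
Block shear: A_gv = 1250, A_nv = 742.5, A_nt = 127.5 mm²; R_n = min(0.6F_uA_nv, 0.6F_yA_gv) + U_bs·F_u·A_nt = 269.3 kN → 202 kN.
Block shear governs: 202 kN.

202 kN (block shear governs)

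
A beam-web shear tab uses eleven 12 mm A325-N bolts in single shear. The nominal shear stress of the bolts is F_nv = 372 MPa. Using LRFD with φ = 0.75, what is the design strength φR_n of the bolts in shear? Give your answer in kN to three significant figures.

347 kN

A_b = π × 12² / 4 = 113.1 mm².
R_n = F_nv · A_b · n · n_s = 372 × 113.1 × 11 × 1 / 1000 = 462.8 kN.
Design strength φR_n = 0.75 × 462.8 = 347 kN.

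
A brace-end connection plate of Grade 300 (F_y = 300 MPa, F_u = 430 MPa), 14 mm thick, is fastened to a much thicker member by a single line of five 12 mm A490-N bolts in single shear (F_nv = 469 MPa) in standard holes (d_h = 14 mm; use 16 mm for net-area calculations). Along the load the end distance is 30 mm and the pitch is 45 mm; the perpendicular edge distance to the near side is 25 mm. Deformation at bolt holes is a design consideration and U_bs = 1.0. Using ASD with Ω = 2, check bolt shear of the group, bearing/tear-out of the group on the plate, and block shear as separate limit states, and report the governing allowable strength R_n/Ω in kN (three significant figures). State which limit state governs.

Bolt shear: A_b = π·12²/4 = 113.1 mm²; R_n = 469 × 113.1 × 5 × 1 / 1000 = 265.2 kN → 265.2 / 2 = 133 kN.
Bearing: edge l_c = 23, r_n = 166.2 kN; interior l_c = 31, r_n = 173.4 kN; R_n = 166.2 + 4·173.4 = 859.7 kN → 430 kN.
Block shear: A_gv = 2940, A_nv = 1932, A_nt = 238 mm²; R_n = min(0.6F_uA_nv, 0.6F_yA_gv) + U_bs·F_u·A_nt = 600.8 kN → 300 kN.
Bolt shear governs: 133 kN.

133 kN (bolt shear governs)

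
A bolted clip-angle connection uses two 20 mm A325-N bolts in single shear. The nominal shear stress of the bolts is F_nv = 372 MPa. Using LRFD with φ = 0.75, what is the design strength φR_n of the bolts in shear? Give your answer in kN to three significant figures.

175 kN

A_b = π × 20² / 4 = 314.2 mm².
R_n = F_nv · A_b · n · n_s = 372 × 314.2 × 2 × 1 / 1000 = 233.7 kN.
Design strength φR_n = 0.75 × 233.7 = 175 kN.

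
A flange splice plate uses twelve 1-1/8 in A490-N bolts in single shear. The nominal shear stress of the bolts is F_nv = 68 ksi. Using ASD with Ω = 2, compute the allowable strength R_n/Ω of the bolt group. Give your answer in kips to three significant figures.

406 kips

A_b = π × 1.125² / 4 = 0.994 in².
R_n = F_nv · A_b · n · n_s = 68 × 0.994 × 12 × 1 = 811.1 kips.
Allowable strength R_n/Ω = 811.1 / 2 = 406 kips.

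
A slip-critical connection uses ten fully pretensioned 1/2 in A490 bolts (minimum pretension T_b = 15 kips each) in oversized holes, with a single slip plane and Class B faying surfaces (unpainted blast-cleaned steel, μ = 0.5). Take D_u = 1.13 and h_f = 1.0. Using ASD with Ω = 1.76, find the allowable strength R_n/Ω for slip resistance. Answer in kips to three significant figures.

R_n = μ · D_u · h_f · T_b · n_s · n_b = 0.5 × 1.13 × 1.0 × 15 × 1 × 10 = 84.75 kips.
Allowable strength R_n/Ω = 84.75 / 1.76 = 48.2 kips.

48.2 kips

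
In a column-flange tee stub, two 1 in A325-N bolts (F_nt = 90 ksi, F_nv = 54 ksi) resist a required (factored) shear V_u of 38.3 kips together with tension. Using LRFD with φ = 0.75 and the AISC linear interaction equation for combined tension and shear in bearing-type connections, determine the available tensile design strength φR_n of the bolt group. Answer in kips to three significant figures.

74 kips

A_b = π·1²/4 = 0.7854 in²; f_rv = 38.3 / (2 × 0.7854) = 24.38 ksi.
F'_nt = 1.3 F_nt − (F_nt / φF_nv) f_rv = 1.3·90 − (90/(0.75·54))·24.38 = 62.82 ksi, capped at F_nt → F'_nt = 62.82 ksi.
R_n = F'_nt · A_b · n = 62.82 × 0.7854 × 2 = 98.67 kips.
Design strength φR_n = 0.75 × 98.67 = 74 kips.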